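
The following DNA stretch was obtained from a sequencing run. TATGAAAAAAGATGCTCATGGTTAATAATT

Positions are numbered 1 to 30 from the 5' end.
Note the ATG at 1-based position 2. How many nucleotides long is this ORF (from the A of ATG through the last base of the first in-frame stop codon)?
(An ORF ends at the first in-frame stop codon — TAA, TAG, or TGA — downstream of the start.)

Codons from position 2: ATG (2–4), AAA (5–7), AAA (8–10), GAT (11–13), GCT (14–16), CAT (17–19), GGT (20–22), TAA (23–25).
TAA is the first in-frame stop; ORF spans 2–25, 24 nucleotides.

24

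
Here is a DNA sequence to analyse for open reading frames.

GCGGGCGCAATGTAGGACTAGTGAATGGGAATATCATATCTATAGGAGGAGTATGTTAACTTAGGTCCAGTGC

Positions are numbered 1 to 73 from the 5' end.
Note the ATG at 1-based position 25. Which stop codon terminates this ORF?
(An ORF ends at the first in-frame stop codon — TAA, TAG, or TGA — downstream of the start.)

TAG

Codons from position 25: ATG (25–27), GGA (28–30), ATA (31–33), TCA (34–36), TAT (37–39), CTA (40–42), TAG (43–45).
The first in-frame stop codon is TAG.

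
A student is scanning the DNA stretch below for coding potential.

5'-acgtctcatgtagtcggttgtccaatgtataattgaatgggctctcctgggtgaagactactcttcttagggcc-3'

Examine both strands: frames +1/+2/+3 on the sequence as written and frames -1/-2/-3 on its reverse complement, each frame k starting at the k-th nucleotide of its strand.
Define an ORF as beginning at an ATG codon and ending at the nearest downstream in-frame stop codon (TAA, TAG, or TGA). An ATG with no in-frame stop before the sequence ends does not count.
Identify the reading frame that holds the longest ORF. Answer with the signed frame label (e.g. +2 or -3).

+1

Reverse complement (5'→3'): GGCCCTAAGAAGAGTAGTCTTCACCCAGGAGAGCCCATTCAATTATACATTGGACAACCGACTACATGAGACGT
Frame +1: ACG TCT CAT GTA GTC GGT TGT CCA ATG TAT AAT TGA ATG GGC TCT CCT GGG TGA AGA CTA CTC TTC TTA GGG — ATG at 25, stop TGA at 34 → 12 nt; ATG at 37, stop TGA at 52 → 18 nt.
Frame +2: CGT CTC ATG TAG TCG GTT GTC CAA TGT ATA ATT GAA TGG GCT CTC CTG GGT GAA GAC TAC TCT TCT TAG GGC — ATG at 8, stop TAG at 11 → 6 nt.
Frame +3: GTC TCA TGT AGT CGG TTG TCC AAT GTA TAA TTG AAT GGG CTC TCC TGG GTG AAG ACT ACT CTT CTT AGG GCC — no ATG→stop ORF.
Frame -1: GGC CCT AAG AAG AGT AGT CTT CAC CCA GGA GAG CCC ATT CAA TTA TAC ATT GGA CAA CCG ACT ACA TGA GAC — no ATG→stop ORF.
Frame -2: GCC CTA AGA AGA GTA GTC TTC ACC CAG GAG AGC CCA TTC AAT TAT ACA TTG GAC AAC CGA CTA CAT GAG ACG — no ATG→stop ORF.
Frame -3: CCC TAA GAA GAG TAG TCT TCA CCC AGG AGA GCC CAT TCA ATT ATA CAT TGG ACA ACC GAC TAC ATG AGA CGT — no ATG→stop ORF.
Longest ORF is 18 nt in frame +1 (positions 37–54).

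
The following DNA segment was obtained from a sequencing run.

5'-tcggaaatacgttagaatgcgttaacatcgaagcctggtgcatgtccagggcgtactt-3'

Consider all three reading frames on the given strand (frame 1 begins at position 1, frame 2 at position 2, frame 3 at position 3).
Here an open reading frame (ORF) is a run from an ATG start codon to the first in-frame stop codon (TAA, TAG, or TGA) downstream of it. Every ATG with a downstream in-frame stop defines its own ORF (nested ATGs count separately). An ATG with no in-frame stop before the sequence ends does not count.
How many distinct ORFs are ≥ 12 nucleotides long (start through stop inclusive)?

0

Frame 1: TCG GAA ATA CGT TAG AAT GCG TTA ACA TCG AAG CCT GGT GCA TGT CCA GGG CGT ACT — no ATG→stop ORF.
Frame 2: CGG AAA TAC GTT AGA ATG CGT TAA CAT CGA AGC CTG GTG CAT GTC CAG GGC GTA CTT — ATG at 17, stop TAA at 23 → 9 nt.
Frame 3: GGA AAT ACG TTA GAA TGC GTT AAC ATC GAA GCC TGG TGC ATG TCC AGG GCG TAC — no ATG→stop ORF.
No ORF reaches 12 nucleotides. Count = 0.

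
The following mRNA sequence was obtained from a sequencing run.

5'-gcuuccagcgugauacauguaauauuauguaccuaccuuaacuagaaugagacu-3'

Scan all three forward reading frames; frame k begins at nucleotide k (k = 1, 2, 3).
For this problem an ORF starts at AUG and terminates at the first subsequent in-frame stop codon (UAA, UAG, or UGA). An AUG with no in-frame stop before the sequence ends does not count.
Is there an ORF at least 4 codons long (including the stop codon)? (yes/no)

Frame 1: GCU UCC AGC GUG AUA CAU GUA AUA UUA UGU ACC UAC CUU AAC UAG AAU GAG ACU — no AUG→stop ORF.
Frame 2: CUU CCA GCG UGA UAC AUG UAA UAU UAU GUA CCU ACC UUA ACU AGA AUG AGA — AUG at 17, stop UAA at 20 → 6 nt.
Frame 3: UUC CAG CGU GAU ACA UGU AAU AUU AUG UAC CUA CCU UAA CUA GAA UGA GAC — AUG at 27, stop UAA at 39 → 15 nt.
Frame 3 has an ORF of 5 codons (positions 27–41) ≥ 4, so yes.

yes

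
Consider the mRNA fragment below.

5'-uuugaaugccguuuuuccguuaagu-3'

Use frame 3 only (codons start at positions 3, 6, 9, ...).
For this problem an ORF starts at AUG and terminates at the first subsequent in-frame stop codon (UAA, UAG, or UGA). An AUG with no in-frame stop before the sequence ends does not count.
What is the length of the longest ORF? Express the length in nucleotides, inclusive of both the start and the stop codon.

18

Frame 3: UGA AUG CCG UUU UUC CGU UAA — AUG at 6, stop UAA at 21 → 18 nt.
Longest: frame 3, positions 6–23, 18 nt = 6 codons = 5 aa. → 18 nucleotides.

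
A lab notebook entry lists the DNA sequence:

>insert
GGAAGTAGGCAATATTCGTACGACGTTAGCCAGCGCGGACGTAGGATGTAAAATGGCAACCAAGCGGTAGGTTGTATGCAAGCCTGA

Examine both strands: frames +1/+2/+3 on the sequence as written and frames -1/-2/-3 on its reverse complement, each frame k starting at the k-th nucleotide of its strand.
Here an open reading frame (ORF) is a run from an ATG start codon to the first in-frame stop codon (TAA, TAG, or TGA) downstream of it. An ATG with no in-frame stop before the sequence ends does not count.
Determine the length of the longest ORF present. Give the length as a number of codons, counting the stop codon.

Reverse complement (5'→3'): TCAGGCTTGCATACAACCTACCGCTTGGTTGCCATTTTACATCCTACGTCCGCGCTGGCTAACGTCGTACGAATATTGCCTACTTCC
Frame +1: GGA AGT AGG CAA TAT TCG TAC GAC GTT AGC CAG CGC GGA CGT AGG ATG TAA AAT GGC AAC CAA GCG GTA GGT TGT ATG CAA GCC TGA — ATG at 46, stop TAA at 49 → 6 nt; ATG at 76, stop TGA at 85 → 12 nt.
Frame +2: GAA GTA GGC AAT ATT CGT ACG ACG TTA GCC AGC GCG GAC GTA GGA TGT AAA ATG GCA ACC AAG CGG TAG GTT GTA TGC AAG CCT — ATG at 53, stop TAG at 68 → 18 nt.
Frame +3: AAG TAG GCA ATA TTC GTA CGA CGT TAG CCA GCG CGG ACG TAG GAT GTA AAA TGG CAA CCA AGC GGT AGG TTG TAT GCA AGC CTG — no ATG→stop ORF.
Frame -1: TCA GGC TTG CAT ACA ACC TAC CGC TTG GTT GCC ATT TTA CAT CCT ACG TCC GCG CTG GCT AAC GTC GTA CGA ATA TTG CCT ACT TCC — no ATG→stop ORF.
Frame -2: CAG GCT TGC ATA CAA CCT ACC GCT TGG TTG CCA TTT TAC ATC CTA CGT CCG CGC TGG CTA ACG TCG TAC GAA TAT TGC CTA CTT — no ATG→stop ORF.
Frame -3: AGG CTT GCA TAC AAC CTA CCG CTT GGT TGC CAT TTT ACA TCC TAC GTC CGC GCT GGC TAA CGT CGT ACG AAT ATT GCC TAC TTC — no ATG→stop ORF.
Longest: frame +2, positions 53–70, 18 nt = 6 codons = 5 aa. → 6 codons.

6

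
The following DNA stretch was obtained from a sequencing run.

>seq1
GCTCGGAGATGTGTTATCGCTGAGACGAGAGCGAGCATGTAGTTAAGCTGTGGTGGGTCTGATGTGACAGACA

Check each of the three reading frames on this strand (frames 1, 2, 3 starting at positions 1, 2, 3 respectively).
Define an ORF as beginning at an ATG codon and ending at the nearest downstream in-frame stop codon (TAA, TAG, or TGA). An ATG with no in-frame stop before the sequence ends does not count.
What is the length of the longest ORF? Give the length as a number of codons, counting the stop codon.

Frame 1: GCT CGG AGA TGT GTT ATC GCT GAG ACG AGA GCG AGC ATG TAG TTA AGC TGT GGT GGG TCT GAT GTG ACA GAC — ATG at 37, stop TAG at 40 → 6 nt.
Frame 2: CTC GGA GAT GTG TTA TCG CTG AGA CGA GAG CGA GCA TGT AGT TAA GCT GTG GTG GGT CTG ATG TGA CAG ACA — ATG at 62, stop TGA at 65 → 6 nt.
Frame 3: TCG GAG ATG TGT TAT CGC TGA GAC GAG AGC GAG CAT GTA GTT AAG CTG TGG TGG GTC TGA TGT GAC AGA — ATG at 9, stop TGA at 21 → 15 nt.
Longest: frame 3, positions 9–23, 15 nt = 5 codons = 4 aa. → 5 codons.

5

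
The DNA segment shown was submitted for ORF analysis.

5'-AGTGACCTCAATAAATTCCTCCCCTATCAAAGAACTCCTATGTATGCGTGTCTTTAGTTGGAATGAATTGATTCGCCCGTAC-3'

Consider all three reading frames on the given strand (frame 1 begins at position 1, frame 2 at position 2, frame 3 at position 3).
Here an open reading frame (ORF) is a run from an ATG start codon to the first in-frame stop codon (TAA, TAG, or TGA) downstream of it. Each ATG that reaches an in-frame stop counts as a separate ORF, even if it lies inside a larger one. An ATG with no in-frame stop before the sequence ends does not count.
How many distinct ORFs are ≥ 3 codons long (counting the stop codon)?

2

Frame 1: AGT GAC CTC AAT AAA TTC CTC CCC TAT CAA AGA ACT CCT ATG TAT GCG TGT CTT TAG TTG GAA TGA ATT GAT TCG CCC GTA — ATG at 40, stop TAG at 55 → 18 nt.
Frame 2: GTG ACC TCA ATA AAT TCC TCC CCT ATC AAA GAA CTC CTA TGT ATG CGT GTC TTT AGT TGG AAT GAA TTG ATT CGC CCG TAC — no ATG→stop ORF.
Frame 3: TGA CCT CAA TAA ATT CCT CCC CTA TCA AAG AAC TCC TAT GTA TGC GTG TCT TTA GTT GGA ATG AAT TGA TTC GCC CGT — ATG at 63, stop TGA at 69 → 9 nt.
ORFs ≥ 3 codons: frame 1 40–57 (6 codons), frame 3 63–71 (3 codons). Count = 2.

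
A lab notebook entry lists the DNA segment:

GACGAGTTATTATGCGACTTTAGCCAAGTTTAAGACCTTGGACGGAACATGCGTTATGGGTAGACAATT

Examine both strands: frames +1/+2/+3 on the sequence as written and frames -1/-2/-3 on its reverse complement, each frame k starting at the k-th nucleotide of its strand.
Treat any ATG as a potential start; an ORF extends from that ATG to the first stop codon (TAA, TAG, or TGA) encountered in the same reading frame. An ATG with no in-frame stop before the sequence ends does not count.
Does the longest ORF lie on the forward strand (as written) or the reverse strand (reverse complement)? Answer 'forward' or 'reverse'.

Reverse complement (5'→3'): AATTGTCTACCCATAACGCATGTTCCGTCCAAGGTCTTAAACTTGGCTAAAGTCGCATAATAACTCGTC
Frame +1: GAC GAG TTA TTA TGC GAC TTT AGC CAA GTT TAA GAC CTT GGA CGG AAC ATG CGT TAT GGG TAG ACA ATT — ATG at 49, stop TAG at 61 → 15 nt.
Frame +2: ACG AGT TAT TAT GCG ACT TTA GCC AAG TTT AAG ACC TTG GAC GGA ACA TGC GTT ATG GGT AGA CAA — no ATG→stop ORF.
Frame +3: CGA GTT ATT ATG CGA CTT TAG CCA AGT TTA AGA CCT TGG ACG GAA CAT GCG TTA TGG GTA GAC AAT — ATG at 12, stop TAG at 21 → 12 nt.
Frame -1: AAT TGT CTA CCC ATA ACG CAT GTT CCG TCC AAG GTC TTA AAC TTG GCT AAA GTC GCA TAA TAA CTC GTC — no ATG→stop ORF.
Frame -2: ATT GTC TAC CCA TAA CGC ATG TTC CGT CCA AGG TCT TAA ACT TGG CTA AAG TCG CAT AAT AAC TCG — ATG at 20, stop TAA at 38 → 21 nt.
Frame -3: TTG TCT ACC CAT AAC GCA TGT TCC GTC CAA GGT CTT AAA CTT GGC TAA AGT CGC ATA ATA ACT CGT — no ATG→stop ORF.
Forward-strand max 15 nt; reverse-strand max 21 nt. The reverse strand has the longer ORF.

reverse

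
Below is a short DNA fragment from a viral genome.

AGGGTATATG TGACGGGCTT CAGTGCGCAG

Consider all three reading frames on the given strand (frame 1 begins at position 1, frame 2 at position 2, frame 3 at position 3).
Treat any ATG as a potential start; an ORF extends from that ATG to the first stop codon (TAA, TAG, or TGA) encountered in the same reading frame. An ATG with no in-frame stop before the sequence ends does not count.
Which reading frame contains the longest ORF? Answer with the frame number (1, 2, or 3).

Frame 1: AGG GTA TAT GTG ACG GGC TTC AGT GCG CAG — no ATG→stop ORF.
Frame 2: GGG TAT ATG TGA CGG GCT TCA GTG CGC — ATG at 8, stop TGA at 11 → 6 nt.
Frame 3: GGT ATA TGT GAC GGG CTT CAG TGC GCA — no ATG→stop ORF.
Longest ORF is 6 nt in frame 2 (positions 8–13).

2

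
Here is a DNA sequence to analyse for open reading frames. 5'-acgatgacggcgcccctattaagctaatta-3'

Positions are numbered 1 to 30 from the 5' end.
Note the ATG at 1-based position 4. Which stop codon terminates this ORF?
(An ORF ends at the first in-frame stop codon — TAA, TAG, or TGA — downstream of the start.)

Codons from position 4: ATG (4–6), ACG (7–9), GCG (10–12), CCC (13–15), CTA (16–18), TTA (19–21), AGC (22–24), TAA (25–27).
The first in-frame stop codon is TAA.

TAA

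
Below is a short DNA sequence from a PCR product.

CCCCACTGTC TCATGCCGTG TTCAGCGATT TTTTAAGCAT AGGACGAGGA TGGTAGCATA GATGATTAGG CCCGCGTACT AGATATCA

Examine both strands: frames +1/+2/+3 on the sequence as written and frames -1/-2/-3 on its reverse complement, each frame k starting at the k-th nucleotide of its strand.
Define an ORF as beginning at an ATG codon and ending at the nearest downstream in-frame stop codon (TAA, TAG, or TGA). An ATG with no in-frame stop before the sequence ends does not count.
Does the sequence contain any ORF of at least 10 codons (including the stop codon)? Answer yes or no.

yes

Reverse complement (5'→3'): TGATATCTAGTACGCGGGCCTAATCATCTATGCTACCATCCTCGTCCTATGCTTAAAAAATCGCTGAACACGGCATGAGACAGTGGGG
Frame +1: CCC CAC TGT CTC ATG CCG TGT TCA GCG ATT TTT TAA GCA TAG GAC GAG GAT GGT AGC ATA GAT GAT TAG GCC CGC GTA CTA GAT ATC — ATG at 13, stop TAA at 34 → 24 nt.
Frame +2: CCC ACT GTC TCA TGC CGT GTT CAG CGA TTT TTT AAG CAT AGG ACG AGG ATG GTA GCA TAG ATG ATT AGG CCC GCG TAC TAG ATA TCA — ATG at 50, stop TAG at 59 → 12 nt; ATG at 62, stop TAG at 80 → 21 nt.
Frame +3: CCA CTG TCT CAT GCC GTG TTC AGC GAT TTT TTA AGC ATA GGA CGA GGA TGG TAG CAT AGA TGA TTA GGC CCG CGT ACT AGA TAT — no ATG→stop ORF.
Frame -1: TGA TAT CTA GTA CGC GGG CCT AAT CAT CTA TGC TAC CAT CCT CGT CCT ATG CTT AAA AAA TCG CTG AAC ACG GCA TGA GAC AGT GGG — ATG at 49, stop TGA at 76 → 30 nt.
Frame -2: GAT ATC TAG TAC GCG GGC CTA ATC ATC TAT GCT ACC ATC CTC GTC CTA TGC TTA AAA AAT CGC TGA ACA CGG CAT GAG ACA GTG GGG — no ATG→stop ORF.
Frame -3: ATA TCT AGT ACG CGG GCC TAA TCA TCT ATG CTA CCA TCC TCG TCC TAT GCT TAA AAA ATC GCT GAA CAC GGC ATG AGA CAG TGG — ATG at 30, stop TAA at 54 → 27 nt.
Frame -1 has an ORF of 10 codons (positions 49–78) ≥ 10, so yes.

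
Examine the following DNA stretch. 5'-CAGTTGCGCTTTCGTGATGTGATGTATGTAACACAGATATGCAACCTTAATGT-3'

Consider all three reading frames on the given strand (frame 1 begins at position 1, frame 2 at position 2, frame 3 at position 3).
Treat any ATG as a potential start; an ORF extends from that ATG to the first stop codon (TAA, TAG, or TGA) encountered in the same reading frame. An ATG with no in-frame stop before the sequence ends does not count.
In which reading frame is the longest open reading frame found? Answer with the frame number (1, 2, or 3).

Frame 1: CAG TTG CGC TTT CGT GAT GTG ATG TAT GTA ACA CAG ATA TGC AAC CTT AAT — no ATG→stop ORF.
Frame 2: AGT TGC GCT TTC GTG ATG TGA TGT ATG TAA CAC AGA TAT GCA ACC TTA ATG — ATG at 17, stop TGA at 20 → 6 nt; ATG at 26, stop TAA at 29 → 6 nt.
Frame 3: GTT GCG CTT TCG TGA TGT GAT GTA TGT AAC ACA GAT ATG CAA CCT TAA TGT — ATG at 39, stop TAA at 48 → 12 nt.
Longest ORF is 12 nt in frame 3 (positions 39–50).

3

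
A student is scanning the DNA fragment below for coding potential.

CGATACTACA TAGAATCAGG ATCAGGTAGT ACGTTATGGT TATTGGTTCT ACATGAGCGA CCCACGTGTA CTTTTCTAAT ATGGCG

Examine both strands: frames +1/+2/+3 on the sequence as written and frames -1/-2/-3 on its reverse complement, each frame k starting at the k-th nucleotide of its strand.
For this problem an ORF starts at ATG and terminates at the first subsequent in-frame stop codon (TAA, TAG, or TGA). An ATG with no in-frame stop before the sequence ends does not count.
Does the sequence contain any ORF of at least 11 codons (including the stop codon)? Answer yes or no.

no

Reverse complement (5'→3'): CGCCATATTAGAAAAGTACACGTGGGTCGCTCATGTAGAACCAATAACCATAACGTACTACCTGATCCTGATTCTATGTAGTATCG
Frame +1: CGA TAC TAC ATA GAA TCA GGA TCA GGT AGT ACG TTA TGG TTA TTG GTT CTA CAT GAG CGA CCC ACG TGT ACT TTT CTA ATA TGG — no ATG→stop ORF.
Frame +2: GAT ACT ACA TAG AAT CAG GAT CAG GTA GTA CGT TAT GGT TAT TGG TTC TAC ATG AGC GAC CCA CGT GTA CTT TTC TAA TAT GGC — ATG at 53, stop TAA at 77 → 27 nt.
Frame +3: ATA CTA CAT AGA ATC AGG ATC AGG TAG TAC GTT ATG GTT ATT GGT TCT ACA TGA GCG ACC CAC GTG TAC TTT TCT AAT ATG GCG — ATG at 36, stop TGA at 54 → 21 nt.
Frame -1: CGC CAT ATT AGA AAA GTA CAC GTG GGT CGC TCA TGT AGA ACC AAT AAC CAT AAC GTA CTA CCT GAT CCT GAT TCT ATG TAG TAT — ATG at 76, stop TAG at 79 → 6 nt.
Frame -2: GCC ATA TTA GAA AAG TAC ACG TGG GTC GCT CAT GTA GAA CCA ATA ACC ATA ACG TAC TAC CTG ATC CTG ATT CTA TGT AGT ATC — no ATG→stop ORF.
Frame -3: CCA TAT TAG AAA AGT ACA CGT GGG TCG CTC ATG TAG AAC CAA TAA CCA TAA CGT ACT ACC TGA TCC TGA TTC TAT GTA GTA TCG — ATG at 33, stop TAG at 36 → 6 nt.
Largest ORF found is 9 codons < 11, so no.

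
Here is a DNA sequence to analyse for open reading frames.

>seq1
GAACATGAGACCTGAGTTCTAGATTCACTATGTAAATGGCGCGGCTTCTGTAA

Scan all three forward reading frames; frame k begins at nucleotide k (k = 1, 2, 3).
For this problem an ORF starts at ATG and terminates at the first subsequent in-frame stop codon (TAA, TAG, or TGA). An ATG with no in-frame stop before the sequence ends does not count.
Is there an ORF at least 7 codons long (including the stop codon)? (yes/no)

no

Frame 1: GAA CAT GAG ACC TGA GTT CTA GAT TCA CTA TGT AAA TGG CGC GGC TTC TGT — no ATG→stop ORF.
Frame 2: AAC ATG AGA CCT GAG TTC TAG ATT CAC TAT GTA AAT GGC GCG GCT TCT GTA — ATG at 5, stop TAG at 20 → 18 nt.
Frame 3: ACA TGA GAC CTG AGT TCT AGA TTC ACT ATG TAA ATG GCG CGG CTT CTG TAA — ATG at 30, stop TAA at 33 → 6 nt; ATG at 36, stop TAA at 51 → 18 nt.
Largest ORF found is 6 codons < 7, so no.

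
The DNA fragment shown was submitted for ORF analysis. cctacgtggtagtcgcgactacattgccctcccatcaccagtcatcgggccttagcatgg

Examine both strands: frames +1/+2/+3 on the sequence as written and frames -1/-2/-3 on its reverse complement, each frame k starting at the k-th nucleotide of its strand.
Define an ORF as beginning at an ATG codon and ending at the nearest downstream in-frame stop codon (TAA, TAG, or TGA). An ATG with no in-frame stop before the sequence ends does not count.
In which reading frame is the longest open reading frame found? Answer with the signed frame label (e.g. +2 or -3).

-1

Reverse complement (5'→3'): CCATGCTAAGGCCCGATGACTGGTGATGGGAGGGCAATGTAGTCGCGACTACCACGTAGG
Frame +1: CCT ACG TGG TAG TCG CGA CTA CAT TGC CCT CCC ATC ACC AGT CAT CGG GCC TTA GCA TGG — no ATG→stop ORF.
Frame +2: CTA CGT GGT AGT CGC GAC TAC ATT GCC CTC CCA TCA CCA GTC ATC GGG CCT TAG CAT — no ATG→stop ORF.
Frame +3: TAC GTG GTA GTC GCG ACT ACA TTG CCC TCC CAT CAC CAG TCA TCG GGC CTT AGC ATG — no ATG→stop ORF.
Frame -1: CCA TGC TAA GGC CCG ATG ACT GGT GAT GGG AGG GCA ATG TAG TCG CGA CTA CCA CGT AGG — ATG at 16, stop TAG at 40 → 27 nt; ATG at 37, stop TAG at 40 → 6 nt.
Frame -2: CAT GCT AAG GCC CGA TGA CTG GTG ATG GGA GGG CAA TGT AGT CGC GAC TAC CAC GTA — no ATG→stop ORF.
Frame -3: ATG CTA AGG CCC GAT GAC TGG TGA TGG GAG GGC AAT GTA GTC GCG ACT ACC ACG TAG — ATG at 3, stop TGA at 24 → 24 nt.
Longest ORF is 27 nt in frame -1 (positions 16–42).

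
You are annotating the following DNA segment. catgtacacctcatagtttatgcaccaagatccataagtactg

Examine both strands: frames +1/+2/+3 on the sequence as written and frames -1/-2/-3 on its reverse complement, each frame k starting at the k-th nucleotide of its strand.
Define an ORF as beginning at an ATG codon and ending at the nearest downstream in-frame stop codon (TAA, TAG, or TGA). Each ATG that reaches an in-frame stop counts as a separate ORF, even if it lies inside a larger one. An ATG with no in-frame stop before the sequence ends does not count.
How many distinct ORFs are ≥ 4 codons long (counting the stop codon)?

Reverse complement (5'→3'): CAGTACTTATGGATCTTGGTGCATAAACTATGAGGTGTACATG
Frame +1: CAT GTA CAC CTC ATA GTT TAT GCA CCA AGA TCC ATA AGT ACT — no ATG→stop ORF.
Frame +2: ATG TAC ACC TCA TAG TTT ATG CAC CAA GAT CCA TAA GTA CTG — ATG at 2, stop TAG at 14 → 15 nt; ATG at 20, stop TAA at 35 → 18 nt.
Frame +3: TGT ACA CCT CAT AGT TTA TGC ACC AAG ATC CAT AAG TAC — no ATG→stop ORF.
Frame -1: CAG TAC TTA TGG ATC TTG GTG CAT AAA CTA TGA GGT GTA CAT — no ATG→stop ORF.
Frame -2: AGT ACT TAT GGA TCT TGG TGC ATA AAC TAT GAG GTG TAC ATG — no ATG→stop ORF.
Frame -3: GTA CTT ATG GAT CTT GGT GCA TAA ACT ATG AGG TGT ACA — ATG at 9, stop TAA at 24 → 18 nt.
ORFs ≥ 4 codons: frame +2 2–16 (5 codons), frame +2 20–37 (6 codons), frame -3 9–26 (6 codons). Count = 3.

3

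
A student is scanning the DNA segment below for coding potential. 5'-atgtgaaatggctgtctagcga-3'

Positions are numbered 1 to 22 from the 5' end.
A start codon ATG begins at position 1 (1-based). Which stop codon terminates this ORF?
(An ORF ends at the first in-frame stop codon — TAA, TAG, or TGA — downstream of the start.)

Codons from position 1: ATG (1–3), TGA (4–6).
The first in-frame stop codon is TGA.

TGA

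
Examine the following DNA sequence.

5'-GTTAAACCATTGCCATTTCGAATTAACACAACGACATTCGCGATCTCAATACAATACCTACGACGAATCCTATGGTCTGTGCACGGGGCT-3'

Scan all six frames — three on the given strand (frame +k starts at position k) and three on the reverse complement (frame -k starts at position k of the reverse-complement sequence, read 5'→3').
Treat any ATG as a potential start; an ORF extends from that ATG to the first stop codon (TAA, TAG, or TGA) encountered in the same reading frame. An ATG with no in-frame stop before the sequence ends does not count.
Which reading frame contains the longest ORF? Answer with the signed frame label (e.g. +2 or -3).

-3

Reverse complement (5'→3'): AGCCCCGTGCACAGACCATAGGATTCGTCGTAGGTATTGTATTGAGATCGCGAATGTCGTTGTGTTAATTCGAAATGGCAATGGTTTAAC
Frame +1: GTT AAA CCA TTG CCA TTT CGA ATT AAC ACA ACG ACA TTC GCG ATC TCA ATA CAA TAC CTA CGA CGA ATC CTA TGG TCT GTG CAC GGG GCT — no ATG→stop ORF.
Frame +2: TTA AAC CAT TGC CAT TTC GAA TTA ACA CAA CGA CAT TCG CGA TCT CAA TAC AAT ACC TAC GAC GAA TCC TAT GGT CTG TGC ACG GGG — no ATG→stop ORF.
Frame +3: TAA ACC ATT GCC ATT TCG AAT TAA CAC AAC GAC ATT CGC GAT CTC AAT ACA ATA CCT ACG ACG AAT CCT ATG GTC TGT GCA CGG GGC — no ATG→stop ORF.
Frame -1: AGC CCC GTG CAC AGA CCA TAG GAT TCG TCG TAG GTA TTG TAT TGA GAT CGC GAA TGT CGT TGT GTT AAT TCG AAA TGG CAA TGG TTT AAC — no ATG→stop ORF.
Frame -2: GCC CCG TGC ACA GAC CAT AGG ATT CGT CGT AGG TAT TGT ATT GAG ATC GCG AAT GTC GTT GTG TTA ATT CGA AAT GGC AAT GGT TTA — no ATG→stop ORF.
Frame -3: CCC CGT GCA CAG ACC ATA GGA TTC GTC GTA GGT ATT GTA TTG AGA TCG CGA ATG TCG TTG TGT TAA TTC GAA ATG GCA ATG GTT TAA — ATG at 54, stop TAA at 66 → 15 nt; ATG at 75, stop TAA at 87 → 15 nt; ATG at 81, stop TAA at 87 → 9 nt.
Longest ORF is 15 nt in frame -3 (positions 54–68).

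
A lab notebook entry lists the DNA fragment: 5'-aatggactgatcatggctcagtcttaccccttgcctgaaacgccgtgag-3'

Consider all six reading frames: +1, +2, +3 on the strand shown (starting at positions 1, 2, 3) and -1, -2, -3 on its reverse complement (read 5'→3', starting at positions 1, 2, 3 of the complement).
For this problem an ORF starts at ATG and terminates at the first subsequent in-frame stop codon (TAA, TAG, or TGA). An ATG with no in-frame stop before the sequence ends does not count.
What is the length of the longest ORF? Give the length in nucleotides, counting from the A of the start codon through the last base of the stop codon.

36

Reverse complement (5'→3'): CTCACGGCGTTTCAGGCAAGGGGTAAGACTGAGCCATGATCAGTCCATT
Frame +1: AAT GGA CTG ATC ATG GCT CAG TCT TAC CCC TTG CCT GAA ACG CCG TGA — ATG at 13, stop TGA at 46 → 36 nt.
Frame +2: ATG GAC TGA TCA TGG CTC AGT CTT ACC CCT TGC CTG AAA CGC CGT GAG — ATG at 2, stop TGA at 8 → 9 nt.
Frame +3: TGG ACT GAT CAT GGC TCA GTC TTA CCC CTT GCC TGA AAC GCC GTG — no ATG→stop ORF.
Frame -1: CTC ACG GCG TTT CAG GCA AGG GGT AAG ACT GAG CCA TGA TCA GTC CAT — no ATG→stop ORF.
Frame -2: TCA CGG CGT TTC AGG CAA GGG GTA AGA CTG AGC CAT GAT CAG TCC ATT — no ATG→stop ORF.
Frame -3: CAC GGC GTT TCA GGC AAG GGG TAA GAC TGA GCC ATG ATC AGT CCA — no ATG→stop ORF.
Longest: frame +1, positions 13–48, 36 nt = 12 codons = 11 aa. → 36 nucleotides.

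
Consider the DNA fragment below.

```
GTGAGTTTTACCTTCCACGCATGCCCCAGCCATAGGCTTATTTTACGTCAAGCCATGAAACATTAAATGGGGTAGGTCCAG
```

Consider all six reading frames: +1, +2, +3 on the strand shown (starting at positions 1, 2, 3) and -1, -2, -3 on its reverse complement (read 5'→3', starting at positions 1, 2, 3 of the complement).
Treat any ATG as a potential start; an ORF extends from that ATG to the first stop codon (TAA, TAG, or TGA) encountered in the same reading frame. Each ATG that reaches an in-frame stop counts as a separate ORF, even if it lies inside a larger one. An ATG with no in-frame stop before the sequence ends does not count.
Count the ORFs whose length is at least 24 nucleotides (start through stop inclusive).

Reverse complement (5'→3'): CTGGACCTACCCCATTTAATGTTTCATGGCTTGACGTAAAATAAGCCTATGGCTGGGGCATGCGTGGAAGGTAAAACTCAC
Frame +1: GTG AGT TTT ACC TTC CAC GCA TGC CCC AGC CAT AGG CTT ATT TTA CGT CAA GCC ATG AAA CAT TAA ATG GGG TAG GTC CAG — ATG at 55, stop TAA at 64 → 12 nt; ATG at 67, stop TAG at 73 → 9 nt.
Frame +2: TGA GTT TTA CCT TCC ACG CAT GCC CCA GCC ATA GGC TTA TTT TAC GTC AAG CCA TGA AAC ATT AAA TGG GGT AGG TCC — no ATG→stop ORF.
Frame +3: GAG TTT TAC CTT CCA CGC ATG CCC CAG CCA TAG GCT TAT TTT ACG TCA AGC CAT GAA ACA TTA AAT GGG GTA GGT CCA — ATG at 21, stop TAG at 33 → 15 nt.
Frame -1: CTG GAC CTA CCC CAT TTA ATG TTT CAT GGC TTG ACG TAA AAT AAG CCT ATG GCT GGG GCA TGC GTG GAA GGT AAA ACT CAC — ATG at 19, stop TAA at 37 → 21 nt.
Frame -2: TGG ACC TAC CCC ATT TAA TGT TTC ATG GCT TGA CGT AAA ATA AGC CTA TGG CTG GGG CAT GCG TGG AAG GTA AAA CTC — ATG at 26, stop TGA at 32 → 9 nt.
Frame -3: GGA CCT ACC CCA TTT AAT GTT TCA TGG CTT GAC GTA AAA TAA GCC TAT GGC TGG GGC ATG CGT GGA AGG TAA AAC TCA — ATG at 60, stop TAA at 72 → 15 nt.
No ORF reaches 24 nucleotides. Count = 0.

0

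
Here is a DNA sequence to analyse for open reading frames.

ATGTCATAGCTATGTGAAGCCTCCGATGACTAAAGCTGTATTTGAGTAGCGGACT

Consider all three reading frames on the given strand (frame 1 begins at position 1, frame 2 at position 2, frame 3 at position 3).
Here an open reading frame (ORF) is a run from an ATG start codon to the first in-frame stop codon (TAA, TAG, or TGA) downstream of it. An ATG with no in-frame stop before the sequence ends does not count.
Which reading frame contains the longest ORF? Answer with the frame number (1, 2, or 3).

Frame 1: ATG TCA TAG CTA TGT GAA GCC TCC GAT GAC TAA AGC TGT ATT TGA GTA GCG GAC — ATG at 1, stop TAG at 7 → 9 nt.
Frame 2: TGT CAT AGC TAT GTG AAG CCT CCG ATG ACT AAA GCT GTA TTT GAG TAG CGG ACT — ATG at 26, stop TAG at 47 → 24 nt.
Frame 3: GTC ATA GCT ATG TGA AGC CTC CGA TGA CTA AAG CTG TAT TTG AGT AGC GGA — ATG at 12, stop TGA at 15 → 6 nt.
Longest ORF is 24 nt in frame 2 (positions 26–49).

2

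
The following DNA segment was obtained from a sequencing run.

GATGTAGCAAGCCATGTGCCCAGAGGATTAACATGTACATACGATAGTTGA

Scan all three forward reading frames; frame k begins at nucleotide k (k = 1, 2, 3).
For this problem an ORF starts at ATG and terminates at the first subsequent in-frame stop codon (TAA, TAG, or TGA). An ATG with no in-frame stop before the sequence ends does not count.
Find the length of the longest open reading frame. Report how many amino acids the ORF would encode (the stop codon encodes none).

5

Frame 1: GAT GTA GCA AGC CAT GTG CCC AGA GGA TTA ACA TGT ACA TAC GAT AGT TGA — no ATG→stop ORF.
Frame 2: ATG TAG CAA GCC ATG TGC CCA GAG GAT TAA CAT GTA CAT ACG ATA GTT — ATG at 2, stop TAG at 5 → 6 nt; ATG at 14, stop TAA at 29 → 18 nt.
Frame 3: TGT AGC AAG CCA TGT GCC CAG AGG ATT AAC ATG TAC ATA CGA TAG TTG — ATG at 33, stop TAG at 45 → 15 nt.
Longest: frame 2, positions 14–31, 18 nt = 6 codons = 5 aa. → 5 amino acids.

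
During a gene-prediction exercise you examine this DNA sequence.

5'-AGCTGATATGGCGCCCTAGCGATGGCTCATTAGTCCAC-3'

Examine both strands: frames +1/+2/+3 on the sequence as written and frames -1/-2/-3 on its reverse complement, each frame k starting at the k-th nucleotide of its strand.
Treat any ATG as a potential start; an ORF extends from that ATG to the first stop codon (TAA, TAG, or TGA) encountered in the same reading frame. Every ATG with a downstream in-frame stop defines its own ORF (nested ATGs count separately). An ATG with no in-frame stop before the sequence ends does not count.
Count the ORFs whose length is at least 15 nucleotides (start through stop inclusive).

1

Reverse complement (5'→3'): GTGGACTAATGAGCCATCGCTAGGGCGCCATATCAGCT
Frame +1: AGC TGA TAT GGC GCC CTA GCG ATG GCT CAT TAG TCC — ATG at 22, stop TAG at 31 → 12 nt.
Frame +2: GCT GAT ATG GCG CCC TAG CGA TGG CTC ATT AGT CCA — ATG at 8, stop TAG at 17 → 12 nt.
Frame +3: CTG ATA TGG CGC CCT AGC GAT GGC TCA TTA GTC CAC — no ATG→stop ORF.
Frame -1: GTG GAC TAA TGA GCC ATC GCT AGG GCG CCA TAT CAG — no ATG→stop ORF.
Frame -2: TGG ACT AAT GAG CCA TCG CTA GGG CGC CAT ATC AGC — no ATG→stop ORF.
Frame -3: GGA CTA ATG AGC CAT CGC TAG GGC GCC ATA TCA GCT — ATG at 9, stop TAG at 21 → 15 nt.
ORFs ≥ 15 nucleotides: frame -3 9–23 (15 nucleotides). Count = 1.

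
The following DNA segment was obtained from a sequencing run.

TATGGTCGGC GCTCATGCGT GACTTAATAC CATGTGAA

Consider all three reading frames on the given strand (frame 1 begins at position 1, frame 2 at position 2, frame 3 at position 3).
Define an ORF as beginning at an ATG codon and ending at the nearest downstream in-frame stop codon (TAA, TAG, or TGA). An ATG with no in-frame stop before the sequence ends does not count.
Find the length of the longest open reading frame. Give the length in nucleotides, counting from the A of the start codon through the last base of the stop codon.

21

Frame 1: TAT GGT CGG CGC TCA TGC GTG ACT TAA TAC CAT GTG — no ATG→stop ORF.
Frame 2: ATG GTC GGC GCT CAT GCG TGA CTT AAT ACC ATG TGA — ATG at 2, stop TGA at 20 → 21 nt; ATG at 32, stop TGA at 35 → 6 nt.
Frame 3: TGG TCG GCG CTC ATG CGT GAC TTA ATA CCA TGT GAA — no ATG→stop ORF.
Longest: frame 2, positions 2–22, 21 nt = 7 codons = 6 aa. → 21 nucleotides.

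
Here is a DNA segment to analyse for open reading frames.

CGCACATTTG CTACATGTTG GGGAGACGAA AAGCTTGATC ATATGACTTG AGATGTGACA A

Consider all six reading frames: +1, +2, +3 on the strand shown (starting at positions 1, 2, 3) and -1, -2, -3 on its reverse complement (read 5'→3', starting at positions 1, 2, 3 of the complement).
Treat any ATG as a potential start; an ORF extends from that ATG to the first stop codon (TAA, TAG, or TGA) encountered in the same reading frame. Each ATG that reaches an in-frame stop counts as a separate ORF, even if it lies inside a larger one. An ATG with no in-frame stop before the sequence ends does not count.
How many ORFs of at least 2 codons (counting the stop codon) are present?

Reverse complement (5'→3'): TTGTCACATCTCAAGTCATATGATCAAGCTTTTCGTCTCCCCAACATGTAGCAAATGTGCG
Frame +1: CGC ACA TTT GCT ACA TGT TGG GGA GAC GAA AAG CTT GAT CAT ATG ACT TGA GAT GTG ACA — ATG at 43, stop TGA at 49 → 9 nt.
Frame +2: GCA CAT TTG CTA CAT GTT GGG GAG ACG AAA AGC TTG ATC ATA TGA CTT GAG ATG TGA CAA — ATG at 53, stop TGA at 56 → 6 nt.
Frame +3: CAC ATT TGC TAC ATG TTG GGG AGA CGA AAA GCT TGA TCA TAT GAC TTG AGA TGT GAC — ATG at 15, stop TGA at 36 → 24 nt.
Frame -1: TTG TCA CAT CTC AAG TCA TAT GAT CAA GCT TTT CGT CTC CCC AAC ATG TAG CAA ATG TGC — ATG at 46, stop TAG at 49 → 6 nt.
Frame -2: TGT CAC ATC TCA AGT CAT ATG ATC AAG CTT TTC GTC TCC CCA ACA TGT AGC AAA TGT GCG — no ATG→stop ORF.
Frame -3: GTC ACA TCT CAA GTC ATA TGA TCA AGC TTT TCG TCT CCC CAA CAT GTA GCA AAT GTG — no ATG→stop ORF.
ORFs ≥ 2 codons: frame +1 43–51 (3 codons), frame +2 53–58 (2 codons), frame +3 15–38 (8 codons), frame -1 46–51 (2 codons). Count = 4.

4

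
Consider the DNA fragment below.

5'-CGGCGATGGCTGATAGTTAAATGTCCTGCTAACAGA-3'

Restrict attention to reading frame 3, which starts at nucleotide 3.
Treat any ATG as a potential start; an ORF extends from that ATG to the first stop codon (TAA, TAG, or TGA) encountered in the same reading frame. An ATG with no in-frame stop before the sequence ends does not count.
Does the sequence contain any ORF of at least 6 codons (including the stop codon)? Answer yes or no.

no

Frame 3: GCG ATG GCT GAT AGT TAA ATG TCC TGC TAA CAG — ATG at 6, stop TAA at 18 → 15 nt; ATG at 21, stop TAA at 30 → 12 nt.
Largest ORF found is 5 codons < 6, so no.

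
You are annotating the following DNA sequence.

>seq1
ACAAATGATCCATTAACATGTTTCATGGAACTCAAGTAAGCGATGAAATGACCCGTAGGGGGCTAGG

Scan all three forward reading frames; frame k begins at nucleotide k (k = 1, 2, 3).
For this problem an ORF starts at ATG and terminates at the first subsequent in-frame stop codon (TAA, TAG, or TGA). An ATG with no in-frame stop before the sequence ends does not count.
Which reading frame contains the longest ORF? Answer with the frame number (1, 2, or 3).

1

Frame 1: ACA AAT GAT CCA TTA ACA TGT TTC ATG GAA CTC AAG TAA GCG ATG AAA TGA CCC GTA GGG GGC TAG — ATG at 25, stop TAA at 37 → 15 nt; ATG at 43, stop TGA at 49 → 9 nt.
Frame 2: CAA ATG ATC CAT TAA CAT GTT TCA TGG AAC TCA AGT AAG CGA TGA AAT GAC CCG TAG GGG GCT AGG — ATG at 5, stop TAA at 14 → 12 nt.
Frame 3: AAA TGA TCC ATT AAC ATG TTT CAT GGA ACT CAA GTA AGC GAT GAA ATG ACC CGT AGG GGG CTA — no ATG→stop ORF.
Longest ORF is 15 nt in frame 1 (positions 25–39).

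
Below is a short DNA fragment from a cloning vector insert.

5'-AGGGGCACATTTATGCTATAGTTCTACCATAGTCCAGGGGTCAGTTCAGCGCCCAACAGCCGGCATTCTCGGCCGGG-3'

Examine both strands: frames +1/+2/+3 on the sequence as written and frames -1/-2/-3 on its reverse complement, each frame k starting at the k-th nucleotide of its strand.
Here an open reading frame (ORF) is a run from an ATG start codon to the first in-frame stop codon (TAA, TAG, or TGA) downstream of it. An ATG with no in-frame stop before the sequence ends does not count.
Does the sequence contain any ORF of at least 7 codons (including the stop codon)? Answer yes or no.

Reverse complement (5'→3'): CCCGGCCGAGAATGCCGGCTGTTGGGCGCTGAACTGACCCCTGGACTATGGTAGAACTATAGCATAAATGTGCCCCT
Frame +1: AGG GGC ACA TTT ATG CTA TAG TTC TAC CAT AGT CCA GGG GTC AGT TCA GCG CCC AAC AGC CGG CAT TCT CGG CCG — ATG at 13, stop TAG at 19 → 9 nt.
Frame +2: GGG GCA CAT TTA TGC TAT AGT TCT ACC ATA GTC CAG GGG TCA GTT CAG CGC CCA ACA GCC GGC ATT CTC GGC CGG — no ATG→stop ORF.
Frame +3: GGG CAC ATT TAT GCT ATA GTT CTA CCA TAG TCC AGG GGT CAG TTC AGC GCC CAA CAG CCG GCA TTC TCG GCC GGG — no ATG→stop ORF.
Frame -1: CCC GGC CGA GAA TGC CGG CTG TTG GGC GCT GAA CTG ACC CCT GGA CTA TGG TAG AAC TAT AGC ATA AAT GTG CCC — no ATG→stop ORF.
Frame -2: CCG GCC GAG AAT GCC GGC TGT TGG GCG CTG AAC TGA CCC CTG GAC TAT GGT AGA ACT ATA GCA TAA ATG TGC CCC — no ATG→stop ORF.
Frame -3: CGG CCG AGA ATG CCG GCT GTT GGG CGC TGA ACT GAC CCC TGG ACT ATG GTA GAA CTA TAG CAT AAA TGT GCC CCT — ATG at 12, stop TGA at 30 → 21 nt; ATG at 48, stop TAG at 60 → 15 nt.
Frame -3 has an ORF of 7 codons (positions 12–32) ≥ 7, so yes.

yes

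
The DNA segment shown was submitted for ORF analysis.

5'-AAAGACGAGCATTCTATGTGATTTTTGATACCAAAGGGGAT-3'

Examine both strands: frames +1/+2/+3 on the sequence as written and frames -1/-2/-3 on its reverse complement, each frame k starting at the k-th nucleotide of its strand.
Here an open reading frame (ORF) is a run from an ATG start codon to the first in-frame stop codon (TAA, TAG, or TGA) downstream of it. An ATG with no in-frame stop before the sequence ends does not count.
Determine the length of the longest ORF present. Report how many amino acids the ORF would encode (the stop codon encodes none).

Reverse complement (5'→3'): ATCCCCTTTGGTATCAAAAATCACATAGAATGCTCGTCTTT
Frame +1: AAA GAC GAG CAT TCT ATG TGA TTT TTG ATA CCA AAG GGG — ATG at 16, stop TGA at 19 → 6 nt.
Frame +2: AAG ACG AGC ATT CTA TGT GAT TTT TGA TAC CAA AGG GGA — no ATG→stop ORF.
Frame +3: AGA CGA GCA TTC TAT GTG ATT TTT GAT ACC AAA GGG GAT — no ATG→stop ORF.
Frame -1: ATC CCC TTT GGT ATC AAA AAT CAC ATA GAA TGC TCG TCT — no ATG→stop ORF.
Frame -2: TCC CCT TTG GTA TCA AAA ATC ACA TAG AAT GCT CGT CTT — no ATG→stop ORF.
Frame -3: CCC CTT TGG TAT CAA AAA TCA CAT AGA ATG CTC GTC TTT — no ATG→stop ORF.
Longest: frame +1, positions 16–21, 6 nt = 2 codons = 1 aa. → 1 amino acids.

1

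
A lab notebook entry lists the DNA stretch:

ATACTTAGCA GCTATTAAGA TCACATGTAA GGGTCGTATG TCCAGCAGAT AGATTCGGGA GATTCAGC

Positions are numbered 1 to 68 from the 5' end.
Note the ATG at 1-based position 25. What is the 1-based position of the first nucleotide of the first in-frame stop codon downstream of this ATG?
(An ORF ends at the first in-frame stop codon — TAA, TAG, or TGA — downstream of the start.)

28

Codons from position 25: ATG (25–27), TAA (28–30).
TAA is a stop codon; it begins at position 28.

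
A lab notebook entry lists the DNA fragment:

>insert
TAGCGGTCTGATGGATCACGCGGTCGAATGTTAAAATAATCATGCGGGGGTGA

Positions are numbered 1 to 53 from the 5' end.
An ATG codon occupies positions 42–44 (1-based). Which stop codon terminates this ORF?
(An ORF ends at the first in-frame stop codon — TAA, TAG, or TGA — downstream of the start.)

Codons from position 42: ATG (42–44), CGG (45–47), GGG (48–50), TGA (51–53).
The first in-frame stop codon is TGA.

TGA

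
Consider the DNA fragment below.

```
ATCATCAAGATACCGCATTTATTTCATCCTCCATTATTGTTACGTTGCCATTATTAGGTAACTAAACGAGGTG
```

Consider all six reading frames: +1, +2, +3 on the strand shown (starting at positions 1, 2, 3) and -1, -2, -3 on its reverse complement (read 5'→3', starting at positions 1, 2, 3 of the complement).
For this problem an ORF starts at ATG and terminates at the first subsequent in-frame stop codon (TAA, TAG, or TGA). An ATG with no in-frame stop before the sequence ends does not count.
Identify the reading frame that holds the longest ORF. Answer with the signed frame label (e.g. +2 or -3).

-1

Reverse complement (5'→3'): CACCTCGTTTAGTTACCTAATAATGGCAACGTAACAATAATGGAGGATGAAATAAATGCGGTATCTTGATGAT
Frame +1: ATC ATC AAG ATA CCG CAT TTA TTT CAT CCT CCA TTA TTG TTA CGT TGC CAT TAT TAG GTA ACT AAA CGA GGT — no ATG→stop ORF.
Frame +2: TCA TCA AGA TAC CGC ATT TAT TTC ATC CTC CAT TAT TGT TAC GTT GCC ATT ATT AGG TAA CTA AAC GAG GTG — no ATG→stop ORF.
Frame +3: CAT CAA GAT ACC GCA TTT ATT TCA TCC TCC ATT ATT GTT ACG TTG CCA TTA TTA GGT AAC TAA ACG AGG — no ATG→stop ORF.
Frame -1: CAC CTC GTT TAG TTA CCT AAT AAT GGC AAC GTA ACA ATA ATG GAG GAT GAA ATA AAT GCG GTA TCT TGA TGA — ATG at 40, stop TGA at 67 → 30 nt.
Frame -2: ACC TCG TTT AGT TAC CTA ATA ATG GCA ACG TAA CAA TAA TGG AGG ATG AAA TAA ATG CGG TAT CTT GAT GAT — ATG at 23, stop TAA at 32 → 12 nt; ATG at 47, stop TAA at 53 → 9 nt.
Frame -3: CCT CGT TTA GTT ACC TAA TAA TGG CAA CGT AAC AAT AAT GGA GGA TGA AAT AAA TGC GGT ATC TTG ATG — no ATG→stop ORF.
Longest ORF is 30 nt in frame -1 (positions 40–69).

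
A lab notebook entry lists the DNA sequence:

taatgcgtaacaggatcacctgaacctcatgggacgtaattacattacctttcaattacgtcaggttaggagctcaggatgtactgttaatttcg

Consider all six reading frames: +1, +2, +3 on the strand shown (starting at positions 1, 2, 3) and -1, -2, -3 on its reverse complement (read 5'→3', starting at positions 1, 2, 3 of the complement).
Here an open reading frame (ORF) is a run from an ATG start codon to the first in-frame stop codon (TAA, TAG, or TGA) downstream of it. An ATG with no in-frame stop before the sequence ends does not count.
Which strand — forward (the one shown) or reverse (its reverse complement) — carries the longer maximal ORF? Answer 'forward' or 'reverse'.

forward

Reverse complement (5'→3'): CGAAATTAACAGTACATCCTGAGCTCCTAACCTGACGTAATTGAAAGGTAATGTAATTACGTCCCATGAGGTTCAGGTGATCCTGTTACGCATTA
Frame +1: TAA TGC GTA ACA GGA TCA CCT GAA CCT CAT GGG ACG TAA TTA CAT TAC CTT TCA ATT ACG TCA GGT TAG GAG CTC AGG ATG TAC TGT TAA TTT — ATG at 79, stop TAA at 88 → 12 nt.
Frame +2: AAT GCG TAA CAG GAT CAC CTG AAC CTC ATG GGA CGT AAT TAC ATT ACC TTT CAA TTA CGT CAG GTT AGG AGC TCA GGA TGT ACT GTT AAT TTC — no ATG→stop ORF.
Frame +3: ATG CGT AAC AGG ATC ACC TGA ACC TCA TGG GAC GTA ATT ACA TTA CCT TTC AAT TAC GTC AGG TTA GGA GCT CAG GAT GTA CTG TTA ATT TCG — ATG at 3, stop TGA at 21 → 21 nt.
Frame -1: CGA AAT TAA CAG TAC ATC CTG AGC TCC TAA CCT GAC GTA ATT GAA AGG TAA TGT AAT TAC GTC CCA TGA GGT TCA GGT GAT CCT GTT ACG CAT — no ATG→stop ORF.
Frame -2: GAA ATT AAC AGT ACA TCC TGA GCT CCT AAC CTG ACG TAA TTG AAA GGT AAT GTA ATT ACG TCC CAT GAG GTT CAG GTG ATC CTG TTA CGC ATT — no ATG→stop ORF.
Frame -3: AAA TTA ACA GTA CAT CCT GAG CTC CTA ACC TGA CGT AAT TGA AAG GTA ATG TAA TTA CGT CCC ATG AGG TTC AGG TGA TCC TGT TAC GCA TTA — ATG at 51, stop TAA at 54 → 6 nt; ATG at 66, stop TGA at 78 → 15 nt.
Forward-strand max 21 nt; reverse-strand max 15 nt. The forward strand has the longer ORF.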